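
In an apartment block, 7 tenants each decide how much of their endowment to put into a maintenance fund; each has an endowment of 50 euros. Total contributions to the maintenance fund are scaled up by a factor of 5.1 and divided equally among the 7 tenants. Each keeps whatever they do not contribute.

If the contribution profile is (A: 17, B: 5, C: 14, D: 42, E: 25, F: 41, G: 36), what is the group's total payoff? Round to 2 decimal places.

Total contributed: 17 + 5 + 14 + 42 + 25 + 41 + 36 = 180; total kept: 7 × 50 − 180 = 170.
The maintenance fund pays out 5.1 × 180 = 918.00 in aggregate.
Group total = 170 + 918.00 = 1088.00.

1088.00 euros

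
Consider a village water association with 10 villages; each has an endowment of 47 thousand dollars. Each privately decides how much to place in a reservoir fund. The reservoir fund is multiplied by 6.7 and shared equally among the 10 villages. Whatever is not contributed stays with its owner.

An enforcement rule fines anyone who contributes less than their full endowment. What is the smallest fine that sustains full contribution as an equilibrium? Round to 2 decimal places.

Given the others contribute fully, the best deviation is to contribute 0 (any partial contribution still incurs the fine and gives up units whose private return 0.6700 is below 1).
Deviating from 47 to 0 saves 47 thousand dollars but forfeits the deviator's share of the drop in the reservoir fund: 6.7/10 × 47 = 31.49.
So the deviation gain is 47 − 31.49 = 15.51, and the fine must be at least 15.51 thousand dollars to wipe it out.

15.51 thousand dollars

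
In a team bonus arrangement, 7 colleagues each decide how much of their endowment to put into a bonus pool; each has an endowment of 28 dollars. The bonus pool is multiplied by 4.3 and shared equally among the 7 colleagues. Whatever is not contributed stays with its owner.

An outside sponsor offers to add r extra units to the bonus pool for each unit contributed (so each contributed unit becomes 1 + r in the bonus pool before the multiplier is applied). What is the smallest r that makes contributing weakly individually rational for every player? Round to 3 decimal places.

With matching at rate r, one contributed unit becomes (1 + r) in the bonus pool and returns 4.3 × (1 + r) / 7 to the contributor.
Setting this equal to 1: 1 + r = 7/4.3 = 1.6279.
So the minimum matching rate is r = 1.6279 − 1 = 0.628.

0.628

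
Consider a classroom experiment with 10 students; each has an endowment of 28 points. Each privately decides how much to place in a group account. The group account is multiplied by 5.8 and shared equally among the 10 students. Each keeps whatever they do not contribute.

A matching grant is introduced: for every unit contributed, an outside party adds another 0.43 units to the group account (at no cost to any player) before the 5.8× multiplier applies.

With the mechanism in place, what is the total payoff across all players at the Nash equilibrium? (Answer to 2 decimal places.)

280.00 points

With the mechanism, a contributed unit returns 5.8 × 1.43 / 10 = 0.8294 per unit of net cost — still below 1 — so contributing 0 remains dominant for every player.
Everyone keeps their endowment and the group total is 10 × 28 = 280.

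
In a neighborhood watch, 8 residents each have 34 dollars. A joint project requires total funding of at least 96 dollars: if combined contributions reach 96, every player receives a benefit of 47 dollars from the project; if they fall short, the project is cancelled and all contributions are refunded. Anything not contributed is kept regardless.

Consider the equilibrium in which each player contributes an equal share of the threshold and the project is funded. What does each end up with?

Equal share of the threshold: 96/8 = 12.
At this profile no one gains by cutting their contribution: any cut drops the total below 96, the project is cancelled, contributions are refunded, and the deviator ends with 34, which is less than 34 − 12 + 47 = 69. Contributing more than 12 just wastes the excess. So contributing exactly 12 is a best response.
Each player's payoff: 34 − 12 + 47 = 69.

69 dollars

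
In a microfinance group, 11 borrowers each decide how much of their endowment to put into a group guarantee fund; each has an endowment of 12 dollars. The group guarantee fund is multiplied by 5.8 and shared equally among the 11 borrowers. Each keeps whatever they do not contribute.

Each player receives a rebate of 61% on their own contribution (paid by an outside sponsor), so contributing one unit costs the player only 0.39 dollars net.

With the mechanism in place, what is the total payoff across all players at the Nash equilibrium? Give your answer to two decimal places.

846.12 dollars

The effective private return per unit is now (5.8/11) / 0.39 = 1.3520 > 1, so every player's dominant strategy flips to full contribution.
So the Nash equilibrium is full contribution by all 11; the group earns 11 × (12 × 0.61 + 5.8 × 12) = 846.12.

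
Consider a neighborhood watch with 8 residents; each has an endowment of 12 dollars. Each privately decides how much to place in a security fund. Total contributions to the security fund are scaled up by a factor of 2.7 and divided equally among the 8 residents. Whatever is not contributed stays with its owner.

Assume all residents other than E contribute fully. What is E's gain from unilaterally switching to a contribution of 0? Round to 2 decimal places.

Switching from a contribution of 12 to 0 lets E keep an extra 12 dollars, but lowers the security fund by 12, which costs E their own share of that drop: 2.7/8 × 12 = 4.05.
Net gain = 12 − 4.05 = 7.95. The private return per contributed unit (0.3375) is below 1, so free-riding is indeed the best response regardless of what the others do.

7.95 dollars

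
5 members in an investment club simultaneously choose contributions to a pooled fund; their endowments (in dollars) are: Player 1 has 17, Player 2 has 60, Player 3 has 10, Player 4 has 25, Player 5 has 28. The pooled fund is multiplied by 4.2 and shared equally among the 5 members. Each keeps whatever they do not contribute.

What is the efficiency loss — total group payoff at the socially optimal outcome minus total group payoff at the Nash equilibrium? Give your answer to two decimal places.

The private return per contributed unit is 4.2/5 = 0.8400 < 1 for every player regardless of endowment, so the Nash equilibrium is zero contribution and the group total is Σ E_j = 17 + 60 + 10 + 25 + 28 = 140.
Each contributed unit returns 4.200 to the group, so the social optimum is full contribution by everyone: group total = 4.200 × 140 = 588.00.
Efficiency loss = (4.200 − 1) × 140 = 448.00.

448.00 dollars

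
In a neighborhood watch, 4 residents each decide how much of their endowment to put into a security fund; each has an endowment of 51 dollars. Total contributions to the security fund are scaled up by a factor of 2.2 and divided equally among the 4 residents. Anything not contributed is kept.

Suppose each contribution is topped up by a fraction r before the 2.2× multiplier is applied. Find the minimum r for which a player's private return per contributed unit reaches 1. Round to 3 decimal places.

0.818

With matching at rate r, one contributed unit becomes (1 + r) in the security fund and returns 2.2 × (1 + r) / 4 to the contributor.
Setting this equal to 1: 1 + r = 4/2.2 = 1.8182.
So the minimum matching rate is r = 1.8182 − 1 = 0.818.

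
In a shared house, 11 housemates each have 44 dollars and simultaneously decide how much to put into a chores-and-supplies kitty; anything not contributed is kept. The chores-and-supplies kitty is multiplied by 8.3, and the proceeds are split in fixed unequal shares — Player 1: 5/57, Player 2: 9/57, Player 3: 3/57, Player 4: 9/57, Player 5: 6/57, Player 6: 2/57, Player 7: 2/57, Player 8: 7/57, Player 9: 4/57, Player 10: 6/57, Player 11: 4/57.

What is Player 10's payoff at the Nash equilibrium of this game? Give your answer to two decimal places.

159.33 dollars

For player j, contributing a unit is worthwhile iff 8.3 × (j's share) ≥ 1, i.e. iff j's share is at least 0.1205.
Player 2, Player 4 and Player 8 clear that bar, contributing 44 each; the remaining 8 contribute 0. Total contributed: 132.
Player 10 keeps 44 and receives 8.3 × 132 × 6/57 = 115.33 from the chores-and-supplies kitty, for a payoff of 159.33.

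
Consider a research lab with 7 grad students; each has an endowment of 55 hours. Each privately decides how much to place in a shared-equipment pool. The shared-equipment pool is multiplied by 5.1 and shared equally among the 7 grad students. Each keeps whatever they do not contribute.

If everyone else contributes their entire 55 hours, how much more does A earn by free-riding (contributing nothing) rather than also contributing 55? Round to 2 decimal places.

Switching from a contribution of 55 to 0 lets A keep an extra 55 hours, but lowers the shared-equipment pool by 55, which costs A their own share of that drop: 5.1/7 × 55 = 40.07.
Net gain = 55 − 40.07 = 14.93. The private return per contributed unit (0.7286) is below 1, so free-riding is indeed the best response regardless of what the others do.

14.93 hours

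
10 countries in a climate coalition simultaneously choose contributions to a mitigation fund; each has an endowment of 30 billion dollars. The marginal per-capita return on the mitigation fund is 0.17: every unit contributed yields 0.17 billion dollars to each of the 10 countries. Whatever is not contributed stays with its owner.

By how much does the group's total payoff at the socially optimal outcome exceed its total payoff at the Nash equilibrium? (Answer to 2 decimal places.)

The private return per contributed unit is 0.17 < 1, so contributing 0 is dominant for every player. At the Nash equilibrium everyone keeps their 30, and the group total is 10 × 30 = 300.
Each contributed unit returns 1.700 to the group as a whole (0.17 to each of 10 players), which exceeds 1, so the social optimum is full contribution: group total = 1.700 × 300 = 510.00.
Efficiency loss = 510.00 − 300 = 210.00.

210.00 billion dollars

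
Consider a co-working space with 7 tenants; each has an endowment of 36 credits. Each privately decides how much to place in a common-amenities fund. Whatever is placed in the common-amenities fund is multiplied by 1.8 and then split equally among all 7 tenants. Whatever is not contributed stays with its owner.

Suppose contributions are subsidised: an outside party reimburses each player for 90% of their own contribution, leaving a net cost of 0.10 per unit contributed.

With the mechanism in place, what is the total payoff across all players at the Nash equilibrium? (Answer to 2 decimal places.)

680.40 credits

Under the mechanism each unit contributed yields (1.8/7) / 0.10 = 2.5714 back to its contributor per unit of net cost, which exceeds 1, making full contribution the dominant choice for everyone.
So the Nash equilibrium is full contribution by all 7; the group earns 7 × (36 × 0.90 + 1.8 × 36) = 680.40.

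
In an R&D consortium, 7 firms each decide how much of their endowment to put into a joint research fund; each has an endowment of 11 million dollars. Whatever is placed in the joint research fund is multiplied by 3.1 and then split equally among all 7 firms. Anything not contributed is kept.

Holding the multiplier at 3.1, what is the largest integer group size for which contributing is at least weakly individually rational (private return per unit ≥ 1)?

3

Private return per unit is 3.1/(group size), which is ≥ 1 whenever the group size is ≤ 3.1.
The largest such integer is 3.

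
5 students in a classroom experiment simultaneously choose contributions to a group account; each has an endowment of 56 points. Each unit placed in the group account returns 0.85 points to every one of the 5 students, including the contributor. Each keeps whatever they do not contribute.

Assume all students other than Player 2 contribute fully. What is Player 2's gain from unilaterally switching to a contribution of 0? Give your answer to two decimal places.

Switching from a contribution of 56 to 0 lets Player 2 keep an extra 56 points, but lowers the group account by 56, which costs Player 2 their own share of that drop: 0.85 × 56 = 47.60.
Net gain = 56 − 47.60 = 8.40. The private return per contributed unit (0.85) is below 1, so free-riding is indeed the best response regardless of what the others do.

8.40 points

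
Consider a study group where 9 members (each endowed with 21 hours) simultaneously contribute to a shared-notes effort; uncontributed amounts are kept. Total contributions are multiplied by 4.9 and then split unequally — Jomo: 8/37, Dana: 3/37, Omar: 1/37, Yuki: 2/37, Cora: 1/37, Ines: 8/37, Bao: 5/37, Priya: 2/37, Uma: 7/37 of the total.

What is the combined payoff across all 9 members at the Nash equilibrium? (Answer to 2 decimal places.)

352.80 hours

A player with share s gets back 4.9·s per unit contributed, so full contribution is dominant for anyone with s > 1/4.9 = 0.2041 and zero contribution is dominant for anyone below.
The shares above 0.2041 belong to Jomo and Ines, contributing 21 each; the remaining 7 contribute 0. Total contributed: 42.
The shared-notes effort pays out 4.9 × 42 = 205.80 in total (split across the unequal shares, but the aggregate is all that matters for the group sum).
The 7 free-riders keep 21 each, adding 147. Group total = 147 + 205.80 = 352.80.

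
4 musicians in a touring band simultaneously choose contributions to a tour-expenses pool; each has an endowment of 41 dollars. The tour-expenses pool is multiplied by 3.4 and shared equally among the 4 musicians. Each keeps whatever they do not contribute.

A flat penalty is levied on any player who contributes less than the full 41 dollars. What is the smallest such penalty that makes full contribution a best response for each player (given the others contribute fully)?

6.15 dollars

Given the others contribute fully, the best deviation is to contribute 0 (any partial contribution still incurs the fine and gives up units whose private return 0.8500 is below 1).
Deviating from 41 to 0 saves 41 dollars but forfeits the deviator's share of the drop in the tour-expenses pool: 3.4/4 × 41 = 34.85.
So the deviation gain is 41 − 34.85 = 6.15, and the fine must be at least 6.15 dollars to wipe it out.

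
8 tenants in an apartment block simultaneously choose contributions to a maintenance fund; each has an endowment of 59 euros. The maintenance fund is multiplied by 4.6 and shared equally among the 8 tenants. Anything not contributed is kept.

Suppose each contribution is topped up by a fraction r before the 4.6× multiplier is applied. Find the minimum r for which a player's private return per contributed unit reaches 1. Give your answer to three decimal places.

0.739

With matching at rate r, one contributed unit becomes (1 + r) in the maintenance fund and returns 4.6 × (1 + r) / 8 to the contributor.
Setting this equal to 1: 1 + r = 8/4.6 = 1.7391.
So the minimum matching rate is r = 1.7391 − 1 = 0.739.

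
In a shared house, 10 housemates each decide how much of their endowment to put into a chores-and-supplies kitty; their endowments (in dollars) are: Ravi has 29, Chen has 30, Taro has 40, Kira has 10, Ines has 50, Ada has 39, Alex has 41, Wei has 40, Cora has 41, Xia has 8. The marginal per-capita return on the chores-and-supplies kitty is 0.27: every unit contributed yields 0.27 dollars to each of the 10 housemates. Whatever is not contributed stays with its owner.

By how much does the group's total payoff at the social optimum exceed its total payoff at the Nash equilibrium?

557.60 dollars

The private return per contributed unit is 0.27 < 1 for everyone, so the Nash equilibrium is zero contribution and the group total is Σ E_j = 29 + 30 + 40 + 10 + 50 + 39 + 41 + 40 + 41 + 8 = 328.
Each contributed unit returns 2.700 to the group, so the social optimum is full contribution by everyone: group total = 2.700 × 328 = 885.60.
Efficiency loss = (2.700 − 1) × 328 = 557.60.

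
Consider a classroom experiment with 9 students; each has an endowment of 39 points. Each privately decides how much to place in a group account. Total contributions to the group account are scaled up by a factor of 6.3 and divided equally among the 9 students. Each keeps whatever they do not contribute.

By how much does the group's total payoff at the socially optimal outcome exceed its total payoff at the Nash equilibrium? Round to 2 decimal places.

1860.30 points

Each contributed unit returns 6.3/9 = 0.7000 to its contributor — below 1 — so contributing 0 is dominant for every player. At the Nash equilibrium everyone keeps their 39, and the group total is 9 × 39 = 351.
Each contributed unit returns 6.300 to the group as a whole (0.7000 to each of 9 players), which exceeds 1, so the social optimum is full contribution: group total = 6.300 × 351 = 2211.30.
Efficiency loss = 2211.30 − 351 = 1860.30.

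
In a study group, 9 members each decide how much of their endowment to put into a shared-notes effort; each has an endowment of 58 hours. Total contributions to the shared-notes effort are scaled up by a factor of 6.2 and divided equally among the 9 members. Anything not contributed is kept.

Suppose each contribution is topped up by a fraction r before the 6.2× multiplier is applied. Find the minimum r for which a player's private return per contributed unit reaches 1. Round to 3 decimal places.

0.452

With matching at rate r, one contributed unit becomes (1 + r) in the shared-notes effort and returns 6.2 × (1 + r) / 9 to the contributor.
Setting this equal to 1: 1 + r = 9/6.2 = 1.4516.
So the minimum matching rate is r = 1.4516 − 1 = 0.452.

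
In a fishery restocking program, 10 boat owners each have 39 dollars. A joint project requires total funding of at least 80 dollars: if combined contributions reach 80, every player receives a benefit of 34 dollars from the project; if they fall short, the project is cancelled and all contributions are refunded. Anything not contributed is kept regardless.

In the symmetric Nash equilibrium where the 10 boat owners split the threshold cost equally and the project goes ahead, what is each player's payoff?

65 dollars

Equal share of the threshold: 80/10 = 8.
At this profile no one gains by cutting their contribution: any cut drops the total below 80, the project is cancelled, contributions are refunded, and the deviator ends with 39, which is less than 39 − 8 + 34 = 65. Contributing more than 8 just wastes the excess. So contributing exactly 8 is a best response.
Each player's payoff: 39 − 8 + 34 = 65.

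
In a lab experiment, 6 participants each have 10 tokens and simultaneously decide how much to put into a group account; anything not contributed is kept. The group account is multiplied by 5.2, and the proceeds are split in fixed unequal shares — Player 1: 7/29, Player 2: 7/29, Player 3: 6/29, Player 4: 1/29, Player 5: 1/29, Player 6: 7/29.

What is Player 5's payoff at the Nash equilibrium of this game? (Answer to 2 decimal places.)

17.17 tokens

Player j's private return per contributed unit is 5.2 × (j's share). Contributing is weakly dominant for j when that share is at least 1/5.2 = 0.1923, and contributing 0 is dominant otherwise.
Player 1, Player 2, Player 3 and Player 6 clear that bar, contributing 10 each; the remaining 2 contribute 0. Total contributed: 40.
Player 5 keeps 10 and receives 5.2 × 40 × 1/29 = 7.17 from the group account, for a payoff of 17.17.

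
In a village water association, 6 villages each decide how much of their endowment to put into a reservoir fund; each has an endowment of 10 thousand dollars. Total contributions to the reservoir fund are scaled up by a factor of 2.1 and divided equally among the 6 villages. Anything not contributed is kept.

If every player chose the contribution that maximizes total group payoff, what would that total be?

126.00 thousand dollars

Each contributed unit returns 2.100 to the group as a whole (0.3500 to each of 6 players), which exceeds 1, so the social optimum is full contribution: group total = 2.100 × 60 = 126.00.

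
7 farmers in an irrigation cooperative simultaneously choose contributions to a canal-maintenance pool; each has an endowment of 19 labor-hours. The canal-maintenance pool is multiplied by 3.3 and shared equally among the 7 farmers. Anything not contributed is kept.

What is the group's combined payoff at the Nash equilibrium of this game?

Each contributed unit returns 3.3/7 = 0.4714 to its contributor — below 1 — so contributing 0 is dominant for every player. At the Nash equilibrium everyone keeps their 19, and the group total is 7 × 19 = 133.

133.00 labor-hours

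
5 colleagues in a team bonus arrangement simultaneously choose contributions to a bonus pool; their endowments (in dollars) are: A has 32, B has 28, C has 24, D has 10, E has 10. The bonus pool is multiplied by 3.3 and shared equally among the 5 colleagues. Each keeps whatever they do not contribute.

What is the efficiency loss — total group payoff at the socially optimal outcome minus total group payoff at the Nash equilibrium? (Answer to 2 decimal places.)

239.20 dollars

The private return per contributed unit is 3.3/5 = 0.6600 < 1 for every player regardless of endowment, so the Nash equilibrium is zero contribution and the group total is Σ E_j = 32 + 28 + 24 + 10 + 10 = 104.
Each contributed unit returns 3.300 to the group, so the social optimum is full contribution by everyone: group total = 3.300 × 104 = 343.20.
Efficiency loss = (3.300 − 1) × 104 = 239.20.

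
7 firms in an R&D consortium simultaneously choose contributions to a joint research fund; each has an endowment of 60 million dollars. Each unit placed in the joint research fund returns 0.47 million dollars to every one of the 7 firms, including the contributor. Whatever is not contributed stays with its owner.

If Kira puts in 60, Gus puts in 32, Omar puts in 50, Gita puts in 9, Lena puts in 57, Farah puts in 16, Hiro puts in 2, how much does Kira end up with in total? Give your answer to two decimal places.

106.22 million dollars

Total contributed: 60 + 32 + 50 + 9 + 57 + 16 + 2 = 226.
Each receives 0.47 × 226 = 106.22 from the joint research fund.
Kira keeps 60 − 60 = 0, so Kira's payoff is 0 + 106.22 = 106.22.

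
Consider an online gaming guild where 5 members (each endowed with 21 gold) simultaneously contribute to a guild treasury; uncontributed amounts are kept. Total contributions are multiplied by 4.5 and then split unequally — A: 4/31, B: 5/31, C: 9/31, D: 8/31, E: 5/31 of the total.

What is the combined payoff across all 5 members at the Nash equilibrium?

252.00 gold

Each unit j contributes comes back to j as 4.5 × (j's share), so j prefers to contribute only if that share exceeds 1/4.5 = 0.2222; otherwise keeping the unit dominates.
C and D are above the threshold, contributing 21 each; the remaining 3 contribute 0. Total contributed: 42.
The guild treasury pays out 4.5 × 42 = 189.00 in total (split across the unequal shares, but the aggregate is all that matters for the group sum).
The 3 free-riders keep 21 each, adding 63. Group total = 63 + 189.00 = 252.00.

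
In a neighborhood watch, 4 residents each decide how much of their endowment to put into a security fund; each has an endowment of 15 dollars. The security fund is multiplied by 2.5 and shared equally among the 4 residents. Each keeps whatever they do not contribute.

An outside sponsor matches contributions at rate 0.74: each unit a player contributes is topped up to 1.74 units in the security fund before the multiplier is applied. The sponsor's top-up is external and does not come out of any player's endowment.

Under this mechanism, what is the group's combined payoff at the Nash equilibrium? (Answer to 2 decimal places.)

261.00 dollars

Under the mechanism each unit contributed yields 2.5 × 1.74 / 4 = 1.0875 back to its contributor per unit of net cost, which exceeds 1, making full contribution the dominant choice for everyone.
So the Nash equilibrium is full contribution by all 4; the group earns 2.5 × 1.74 × 60 = 261.00.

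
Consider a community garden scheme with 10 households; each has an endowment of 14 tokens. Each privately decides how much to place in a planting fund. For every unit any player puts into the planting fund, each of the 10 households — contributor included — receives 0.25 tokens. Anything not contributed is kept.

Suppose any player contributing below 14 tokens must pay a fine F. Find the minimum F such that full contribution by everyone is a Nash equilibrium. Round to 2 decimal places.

Given the others contribute fully, the best deviation is to contribute 0 (any partial contribution still incurs the fine and gives up units whose private return 0.25 is below 1).
Deviating from 14 to 0 saves 14 tokens but forfeits the deviator's share of the drop in the planting fund: 0.25 × 14 = 3.50.
So the deviation gain is 14 − 3.50 = 10.50, and the fine must be at least 10.50 tokens to wipe it out.

10.50 tokens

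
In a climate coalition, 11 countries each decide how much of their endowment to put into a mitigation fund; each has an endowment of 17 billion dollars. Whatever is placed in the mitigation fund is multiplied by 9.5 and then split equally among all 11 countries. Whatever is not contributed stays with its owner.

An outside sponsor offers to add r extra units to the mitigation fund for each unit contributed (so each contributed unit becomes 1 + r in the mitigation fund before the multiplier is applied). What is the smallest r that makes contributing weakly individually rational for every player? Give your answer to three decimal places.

0.158

With matching at rate r, one contributed unit becomes (1 + r) in the mitigation fund and returns 9.5 × (1 + r) / 11 to the contributor.
Setting this equal to 1: 1 + r = 11/9.5 = 1.1579.
So the minimum matching rate is r = 1.1579 − 1 = 0.158.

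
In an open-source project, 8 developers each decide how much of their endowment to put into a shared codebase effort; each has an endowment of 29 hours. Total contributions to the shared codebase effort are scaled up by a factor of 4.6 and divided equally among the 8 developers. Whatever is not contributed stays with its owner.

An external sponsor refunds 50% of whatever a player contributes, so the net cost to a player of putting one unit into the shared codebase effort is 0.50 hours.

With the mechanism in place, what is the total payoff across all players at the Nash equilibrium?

Under the mechanism each unit contributed yields (4.6/8) / 0.50 = 1.1500 back to its contributor per unit of net cost, which exceeds 1, making full contribution the dominant choice for everyone.
So the Nash equilibrium is full contribution by all 8; the group earns 8 × (29 × 0.50 + 4.6 × 29) = 1183.20.

1183.20 hours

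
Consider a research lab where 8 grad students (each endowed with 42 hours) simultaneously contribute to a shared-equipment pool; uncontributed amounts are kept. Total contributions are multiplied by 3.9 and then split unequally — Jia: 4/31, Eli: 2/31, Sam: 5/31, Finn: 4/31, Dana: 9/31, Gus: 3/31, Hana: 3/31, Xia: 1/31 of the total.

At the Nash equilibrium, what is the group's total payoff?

Each unit j contributes comes back to j as 3.9 × (j's share), so j prefers to contribute only if that share exceeds 1/3.9 = 0.2564; otherwise keeping the unit dominates.
Dana alone (share 9/31) is above the threshold, contributing 42; the remaining 7 contribute 0. Total contributed: 42.
The shared-equipment pool pays out 3.9 × 42 = 163.80 in total (split across the unequal shares, but the aggregate is all that matters for the group sum).
The 7 free-riders keep 42 each, adding 294. Group total = 294 + 163.80 = 457.80.

457.80 hours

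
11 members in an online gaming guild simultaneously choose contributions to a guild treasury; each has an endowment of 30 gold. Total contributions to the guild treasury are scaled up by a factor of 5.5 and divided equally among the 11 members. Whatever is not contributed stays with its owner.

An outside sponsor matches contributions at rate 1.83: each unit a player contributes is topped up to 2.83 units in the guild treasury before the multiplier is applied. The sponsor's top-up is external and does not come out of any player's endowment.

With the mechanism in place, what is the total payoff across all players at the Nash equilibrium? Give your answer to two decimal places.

5136.45 gold

Under the mechanism each unit contributed yields 5.5 × 2.83 / 11 = 1.4150 back to its contributor per unit of net cost, which exceeds 1, making full contribution the dominant choice for everyone.
At the Nash equilibrium everyone contributes 30. Group total payoff = 5.5 × 2.83 × 330 = 5136.45.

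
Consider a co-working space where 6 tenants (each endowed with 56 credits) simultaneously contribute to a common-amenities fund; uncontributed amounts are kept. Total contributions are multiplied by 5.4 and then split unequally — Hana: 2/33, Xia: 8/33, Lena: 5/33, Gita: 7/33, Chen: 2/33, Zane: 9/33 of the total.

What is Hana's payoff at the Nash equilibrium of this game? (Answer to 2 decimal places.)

A player with share s gets back 5.4·s per unit contributed, so full contribution is dominant for anyone with s > 1/5.4 = 0.1852 and zero contribution is dominant for anyone below.
Xia, Gita and Zane clear that bar, contributing 56 each; the remaining 3 contribute 0. Total contributed: 168.
Hana keeps 56 and receives 5.4 × 168 × 2/33 = 54.98 from the common-amenities fund, for a payoff of 110.98.

110.98 credits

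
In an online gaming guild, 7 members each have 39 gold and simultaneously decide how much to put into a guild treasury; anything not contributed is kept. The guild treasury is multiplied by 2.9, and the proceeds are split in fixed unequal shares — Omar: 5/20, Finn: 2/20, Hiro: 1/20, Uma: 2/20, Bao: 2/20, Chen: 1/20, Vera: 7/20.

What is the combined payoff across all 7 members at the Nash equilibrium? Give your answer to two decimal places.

347.10 gold

A player with share s gets back 2.9·s per unit contributed, so full contribution is dominant for anyone with s > 1/2.9 = 0.3448 and zero contribution is dominant for anyone below.
Vera alone (share 7/20) is above the threshold, contributing 39; the remaining 6 contribute 0. Total contributed: 39.
The guild treasury pays out 2.9 × 39 = 113.10 in total (split across the unequal shares, but the aggregate is all that matters for the group sum).
The 6 free-riders keep 39 each, adding 234. Group total = 234 + 113.10 = 347.10.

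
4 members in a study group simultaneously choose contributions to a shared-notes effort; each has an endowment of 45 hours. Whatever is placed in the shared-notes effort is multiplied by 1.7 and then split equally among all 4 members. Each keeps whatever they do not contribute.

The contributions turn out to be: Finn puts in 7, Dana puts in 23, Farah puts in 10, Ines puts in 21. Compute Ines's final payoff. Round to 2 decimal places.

49.93 hours

Total contributed: 7 + 23 + 10 + 21 = 61.
Each receives 1.7 × 61 / 4 = 25.93 from the shared-notes effort.
Ines keeps 45 − 21 = 24, so Ines's payoff is 24 + 25.93 = 49.93.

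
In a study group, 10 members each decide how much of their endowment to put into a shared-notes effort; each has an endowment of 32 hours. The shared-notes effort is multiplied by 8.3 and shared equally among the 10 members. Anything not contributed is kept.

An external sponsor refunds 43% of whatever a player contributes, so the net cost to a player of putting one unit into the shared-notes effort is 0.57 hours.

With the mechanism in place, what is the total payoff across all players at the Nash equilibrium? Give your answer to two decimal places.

2793.60 hours

Under the mechanism each unit contributed yields (8.3/10) / 0.57 = 1.4561 back to its contributor per unit of net cost, which exceeds 1, making full contribution the dominant choice for everyone.
At the Nash equilibrium everyone contributes 32. Group total payoff = 10 × (32 × 0.43 + 8.3 × 32) = 2793.60.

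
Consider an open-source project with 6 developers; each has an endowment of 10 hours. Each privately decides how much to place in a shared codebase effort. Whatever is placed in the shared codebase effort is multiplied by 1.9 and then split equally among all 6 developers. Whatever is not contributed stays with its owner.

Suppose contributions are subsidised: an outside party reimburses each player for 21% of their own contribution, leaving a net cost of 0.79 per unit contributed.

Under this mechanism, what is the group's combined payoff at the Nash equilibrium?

60.00 hours

With the mechanism, a contributed unit returns (1.9/6) / 0.79 = 0.4008 per unit of net cost — still below 1 — so contributing 0 remains dominant for every player.
Everyone keeps their endowment and the group total is 6 × 10 = 60.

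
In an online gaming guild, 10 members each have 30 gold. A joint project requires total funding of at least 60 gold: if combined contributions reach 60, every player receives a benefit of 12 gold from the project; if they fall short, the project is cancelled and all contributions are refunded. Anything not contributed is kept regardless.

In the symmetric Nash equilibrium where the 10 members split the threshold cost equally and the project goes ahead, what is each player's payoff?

36 gold

Equal share of the threshold: 60/10 = 6.
At this profile no one gains by cutting their contribution: any cut drops the total below 60, the project is cancelled, contributions are refunded, and the deviator ends with 30, which is less than 30 − 6 + 12 = 36. Contributing more than 6 just wastes the excess. So contributing exactly 6 is a best response.
Each player's payoff: 30 − 6 + 12 = 36.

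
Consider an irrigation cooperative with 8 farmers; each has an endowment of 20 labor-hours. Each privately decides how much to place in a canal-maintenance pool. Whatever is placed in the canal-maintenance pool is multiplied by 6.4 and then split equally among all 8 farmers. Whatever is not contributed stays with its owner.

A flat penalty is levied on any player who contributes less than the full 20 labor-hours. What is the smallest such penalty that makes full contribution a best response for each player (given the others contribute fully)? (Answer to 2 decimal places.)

4.00 labor-hours

Given the others contribute fully, the best deviation is to contribute 0 (any partial contribution still incurs the fine and gives up units whose private return 0.8000 is below 1).
Deviating from 20 to 0 saves 20 labor-hours but forfeits the deviator's share of the drop in the canal-maintenance pool: 6.4/8 × 20 = 16.00.
So the deviation gain is 20 − 16.00 = 4.00, and the fine must be at least 4.00 labor-hours to wipe it out.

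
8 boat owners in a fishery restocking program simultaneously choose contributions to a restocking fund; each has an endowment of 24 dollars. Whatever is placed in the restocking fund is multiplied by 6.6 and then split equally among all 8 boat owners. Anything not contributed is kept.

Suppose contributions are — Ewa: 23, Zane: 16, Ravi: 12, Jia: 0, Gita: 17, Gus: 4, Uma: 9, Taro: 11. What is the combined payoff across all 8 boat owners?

Total contributed: 23 + 16 + 12 + 0 + 17 + 4 + 9 + 11 = 92; total kept: 8 × 24 − 92 = 100.
The restocking fund pays out 6.6 × 92 = 607.20 in aggregate.
Group total = 100 + 607.20 = 707.20.

707.20 dollars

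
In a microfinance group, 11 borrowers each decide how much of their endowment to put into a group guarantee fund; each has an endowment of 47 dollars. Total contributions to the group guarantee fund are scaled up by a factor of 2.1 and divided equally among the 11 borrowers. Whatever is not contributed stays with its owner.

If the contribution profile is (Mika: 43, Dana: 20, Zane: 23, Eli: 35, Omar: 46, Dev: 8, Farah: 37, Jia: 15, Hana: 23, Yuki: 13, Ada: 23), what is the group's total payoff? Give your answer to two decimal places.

Total contributed: 43 + 20 + 23 + 35 + 46 + 8 + 37 + 15 + 23 + 13 + 23 = 286; total kept: 11 × 47 − 286 = 231.
The group guarantee fund pays out 2.1 × 286 = 600.60 in aggregate.
Group total = 231 + 600.60 = 831.60.

831.60 dollars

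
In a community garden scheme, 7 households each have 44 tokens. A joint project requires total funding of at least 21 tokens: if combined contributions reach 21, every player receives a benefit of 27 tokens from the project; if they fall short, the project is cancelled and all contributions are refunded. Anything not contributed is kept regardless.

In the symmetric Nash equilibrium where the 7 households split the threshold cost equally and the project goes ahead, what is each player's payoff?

68 tokens

Equal share of the threshold: 21/7 = 3.
At this profile no one gains by cutting their contribution: any cut drops the total below 21, the project is cancelled, contributions are refunded, and the deviator ends with 44, which is less than 44 − 3 + 27 = 68. Contributing more than 3 just wastes the excess. So contributing exactly 3 is a best response.
Each player's payoff: 44 − 3 + 27 = 68.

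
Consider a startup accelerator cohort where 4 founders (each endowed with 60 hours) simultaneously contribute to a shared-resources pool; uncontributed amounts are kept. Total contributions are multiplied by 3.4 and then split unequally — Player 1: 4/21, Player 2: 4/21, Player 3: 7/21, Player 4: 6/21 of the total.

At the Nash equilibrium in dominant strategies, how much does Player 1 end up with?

98.86 hours

For player j, contributing a unit is worthwhile iff 3.4 × (j's share) ≥ 1, i.e. iff j's share is at least 0.2941.
Only Player 3 (7/21) clears that bar, contributing 60; the remaining 3 contribute 0. Total contributed: 60.
Player 1 keeps 60 and receives 3.4 × 60 × 4/21 = 38.86 from the shared-resources pool, for a payoff of 98.86.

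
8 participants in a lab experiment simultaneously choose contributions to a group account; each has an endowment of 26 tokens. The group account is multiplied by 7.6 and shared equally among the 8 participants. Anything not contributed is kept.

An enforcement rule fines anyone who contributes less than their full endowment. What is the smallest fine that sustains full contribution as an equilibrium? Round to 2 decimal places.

1.30 tokens

Given the others contribute fully, the best deviation is to contribute 0 (any partial contribution still incurs the fine and gives up units whose private return 0.9500 is below 1).
Deviating from 26 to 0 saves 26 tokens but forfeits the deviator's share of the drop in the group account: 7.6/8 × 26 = 24.70.
So the deviation gain is 26 − 24.70 = 1.30, and the fine must be at least 1.30 tokens to wipe it out.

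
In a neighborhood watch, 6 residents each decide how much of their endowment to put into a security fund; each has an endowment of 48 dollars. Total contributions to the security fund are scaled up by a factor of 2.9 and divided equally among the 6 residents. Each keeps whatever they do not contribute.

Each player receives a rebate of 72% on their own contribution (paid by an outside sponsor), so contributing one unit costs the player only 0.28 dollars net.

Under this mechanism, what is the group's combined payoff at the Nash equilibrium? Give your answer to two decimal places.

1042.56 dollars

The effective private return per unit is now (2.9/6) / 0.28 = 1.7262 > 1, so every player's dominant strategy flips to full contribution.
So the Nash equilibrium is full contribution by all 6; the group earns 6 × (48 × 0.72 + 2.9 × 48) = 1042.56.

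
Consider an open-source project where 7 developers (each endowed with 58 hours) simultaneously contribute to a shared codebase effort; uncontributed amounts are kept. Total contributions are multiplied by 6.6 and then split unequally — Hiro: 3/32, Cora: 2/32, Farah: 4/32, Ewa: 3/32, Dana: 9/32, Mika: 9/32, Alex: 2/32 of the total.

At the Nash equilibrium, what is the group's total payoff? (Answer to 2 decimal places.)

For player j, contributing a unit is worthwhile iff 6.6 × (j's share) ≥ 1, i.e. iff j's share is at least 0.1515.
Dana and Mika clear that bar, contributing 58 each; the remaining 5 contribute 0. Total contributed: 116.
The shared codebase effort pays out 6.6 × 116 = 765.60 in total (split across the unequal shares, but the aggregate is all that matters for the group sum).
The 5 free-riders keep 58 each, adding 290. Group total = 290 + 765.60 = 1055.60.

1055.60 hours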